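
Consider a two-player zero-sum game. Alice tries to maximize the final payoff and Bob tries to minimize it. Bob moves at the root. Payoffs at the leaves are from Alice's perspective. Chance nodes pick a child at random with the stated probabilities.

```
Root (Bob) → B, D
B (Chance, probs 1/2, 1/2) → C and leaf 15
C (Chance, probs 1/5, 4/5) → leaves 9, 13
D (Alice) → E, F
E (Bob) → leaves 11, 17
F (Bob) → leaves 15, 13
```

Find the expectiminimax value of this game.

C (Chance): 1/5·9 + 4/5·13 = 12.2
B (Chance): 1/2·12.2 + 1/2·15 = 13.6
E (Bob): min(11, 17) = 11
F (Bob): min(15, 13) = 13
D (Alice): max(11, 13) = 13
Root (Bob): min(13.6, 13) = 13

13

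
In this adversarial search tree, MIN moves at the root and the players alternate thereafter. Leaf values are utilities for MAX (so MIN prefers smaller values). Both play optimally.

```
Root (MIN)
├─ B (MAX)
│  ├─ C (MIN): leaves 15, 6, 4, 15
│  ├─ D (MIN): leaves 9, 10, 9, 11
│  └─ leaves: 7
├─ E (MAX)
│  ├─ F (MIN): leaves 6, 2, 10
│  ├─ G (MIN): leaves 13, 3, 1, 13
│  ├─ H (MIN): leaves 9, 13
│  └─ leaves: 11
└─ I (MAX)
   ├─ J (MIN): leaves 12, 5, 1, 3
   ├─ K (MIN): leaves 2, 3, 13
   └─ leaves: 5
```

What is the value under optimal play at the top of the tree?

C (MIN): min(15, 6, 4, 15) = 4
D (MIN): min(9, 10, 9, 11) = 9
B (MAX): max(4, 9, 7) = 9
F (MIN): min(6, 2, 10) = 2
G (MIN): min(13, 3, 1, 13) = 1
H (MIN): min(9, 13) = 9
E (MAX): max(2, 1, 9, 11) = 11
J (MIN): min(12, 5, 1, 3) = 1
K (MIN): min(2, 3, 13) = 2
I (MAX): max(1, 2, 5) = 5
Root (MIN): min(9, 11, 5) = 5

5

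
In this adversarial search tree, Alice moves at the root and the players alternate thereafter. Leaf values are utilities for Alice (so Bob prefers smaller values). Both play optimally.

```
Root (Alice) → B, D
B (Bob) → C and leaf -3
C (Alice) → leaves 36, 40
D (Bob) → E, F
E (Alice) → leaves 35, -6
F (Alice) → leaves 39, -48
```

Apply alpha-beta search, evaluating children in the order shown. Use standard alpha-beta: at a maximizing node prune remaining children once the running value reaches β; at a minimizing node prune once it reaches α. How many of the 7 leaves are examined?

C [α=-∞,β=+∞]: v=40
B [α=-∞,β=+∞]: v=-3
E [α=-3,β=+∞]: v=35
F [α=-3,β=35]: v=39 after child 1 ≥ β → β-cutoff, skip 1
D [α=-3,β=+∞]: v=35
Root [α=-∞,β=+∞]: v=35
Leaves evaluated: 6 of 7.

6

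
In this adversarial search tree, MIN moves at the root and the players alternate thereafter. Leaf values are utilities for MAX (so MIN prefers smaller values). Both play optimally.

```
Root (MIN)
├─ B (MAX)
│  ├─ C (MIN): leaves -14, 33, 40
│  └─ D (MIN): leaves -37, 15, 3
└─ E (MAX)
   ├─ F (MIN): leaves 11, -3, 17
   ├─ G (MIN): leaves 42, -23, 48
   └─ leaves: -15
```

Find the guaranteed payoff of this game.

C (MIN): min(-14, 33, 40) = -14
D (MIN): min(-37, 15, 3) = -37
B (MAX): max(-14, -37) = -14
F (MIN): min(11, -3, 17) = -3
G (MIN): min(42, -23, 48) = -23
E (MAX): max(-3, -23, -15) = -3
Root (MIN): min(-14, -3) = -14

-14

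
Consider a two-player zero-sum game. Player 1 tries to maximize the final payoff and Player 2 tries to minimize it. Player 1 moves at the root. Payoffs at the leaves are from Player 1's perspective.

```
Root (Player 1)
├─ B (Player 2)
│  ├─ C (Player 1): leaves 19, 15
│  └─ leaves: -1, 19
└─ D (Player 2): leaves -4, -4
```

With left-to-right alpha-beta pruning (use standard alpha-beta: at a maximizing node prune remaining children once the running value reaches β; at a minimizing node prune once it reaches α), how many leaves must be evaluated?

5

C [α=-∞,β=+∞]: v=19
B [α=-∞,β=+∞]: v=-1
D [α=-1,β=+∞]: v=-4 after child 1 ≤ α → α-cutoff, skip 1
Root [α=-∞,β=+∞]: v=-1
Leaves evaluated: 5 of 6.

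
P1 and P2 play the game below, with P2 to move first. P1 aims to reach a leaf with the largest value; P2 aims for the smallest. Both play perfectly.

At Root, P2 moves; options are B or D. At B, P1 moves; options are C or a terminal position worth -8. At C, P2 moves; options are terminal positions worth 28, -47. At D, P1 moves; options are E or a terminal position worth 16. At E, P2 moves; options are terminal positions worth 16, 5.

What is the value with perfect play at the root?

C (P2): min(28, -47) = -47
B (P1): max(-47, -8) = -8
E (P2): min(16, 5) = 5
D (P1): max(5, 16) = 16
Root (P2): min(-8, 16) = -8

-8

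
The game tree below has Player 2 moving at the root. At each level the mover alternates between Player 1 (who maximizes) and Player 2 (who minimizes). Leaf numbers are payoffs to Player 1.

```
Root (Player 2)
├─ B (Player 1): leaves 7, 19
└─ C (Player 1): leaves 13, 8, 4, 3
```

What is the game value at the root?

B (Player 1): max(7, 19) = 19
C (Player 1): max(13, 8, 4, 3) = 13
Root (Player 2): min(19, 13) = 13

13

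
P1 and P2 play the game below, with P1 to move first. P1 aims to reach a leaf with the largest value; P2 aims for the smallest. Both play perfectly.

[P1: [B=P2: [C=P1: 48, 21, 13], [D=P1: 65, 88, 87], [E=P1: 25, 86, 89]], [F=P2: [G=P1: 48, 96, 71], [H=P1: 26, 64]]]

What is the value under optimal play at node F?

G: max(48, 96, 71) = 96
H: max(26, 64) = 64
F: min(96, 64) = 64

64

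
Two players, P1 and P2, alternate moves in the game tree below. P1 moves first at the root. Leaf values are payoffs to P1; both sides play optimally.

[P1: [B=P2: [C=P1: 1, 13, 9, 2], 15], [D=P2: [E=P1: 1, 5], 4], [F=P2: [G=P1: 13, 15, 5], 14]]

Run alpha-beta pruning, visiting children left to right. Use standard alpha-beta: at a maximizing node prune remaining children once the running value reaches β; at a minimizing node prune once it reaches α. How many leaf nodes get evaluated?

11

C [α=-∞,β=+∞]: v=13
B [α=-∞,β=+∞]: v=13
E [α=13,β=+∞]: v=5
D [α=13,β=+∞]: v=5 after child 1 ≤ α → α-cutoff, skip 1
G [α=13,β=+∞]: v=15
F [α=13,β=+∞]: v=14
Root [α=-∞,β=+∞]: v=14
Leaves evaluated: 11 of 12.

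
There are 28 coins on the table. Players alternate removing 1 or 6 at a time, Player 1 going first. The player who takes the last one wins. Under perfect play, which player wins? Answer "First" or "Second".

Compute winning (W) and losing (L) positions by backward induction:
i:   0  1  2  3  4  5  6  7  8  9 10 11 12 13 14 15 16 17 18 19 20 21 22 23 24 25 26 27 28
     L  W  L  W  L  W  W  L  W  L  W  L  W  W  L  W  L  W  L  W  W  L  W  L  W  L  W  W  L
Position 28 is L, so the second player wins.

Second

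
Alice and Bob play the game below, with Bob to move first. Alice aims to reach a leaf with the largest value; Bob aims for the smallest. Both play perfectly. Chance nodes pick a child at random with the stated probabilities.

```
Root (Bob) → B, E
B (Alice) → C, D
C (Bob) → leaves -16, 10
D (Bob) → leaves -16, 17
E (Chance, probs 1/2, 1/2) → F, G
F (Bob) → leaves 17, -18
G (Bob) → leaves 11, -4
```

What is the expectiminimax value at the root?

C (Bob): min(-16, 10) = -16
D (Bob): min(-16, 17) = -16
B (Alice): max(-16, -16) = -16
F (Bob): min(17, -18) = -18
G (Bob): min(11, -4) = -4
E (Chance): 1/2·-18 + 1/2·-4 = -11
Root (Bob): min(-16, -11) = -16

-16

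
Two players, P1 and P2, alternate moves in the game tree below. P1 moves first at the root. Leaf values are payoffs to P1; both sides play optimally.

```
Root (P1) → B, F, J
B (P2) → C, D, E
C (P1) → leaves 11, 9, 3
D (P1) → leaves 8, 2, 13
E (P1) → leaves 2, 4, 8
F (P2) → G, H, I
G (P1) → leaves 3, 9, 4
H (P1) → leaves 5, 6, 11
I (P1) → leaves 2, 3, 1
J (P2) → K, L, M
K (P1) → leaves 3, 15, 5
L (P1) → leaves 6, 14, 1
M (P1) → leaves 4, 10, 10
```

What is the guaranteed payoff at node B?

C: max(11, 9, 3) = 11
D: max(8, 2, 13) = 13
E: max(2, 4, 8) = 8
B: min(11, 13, 8) = 8

8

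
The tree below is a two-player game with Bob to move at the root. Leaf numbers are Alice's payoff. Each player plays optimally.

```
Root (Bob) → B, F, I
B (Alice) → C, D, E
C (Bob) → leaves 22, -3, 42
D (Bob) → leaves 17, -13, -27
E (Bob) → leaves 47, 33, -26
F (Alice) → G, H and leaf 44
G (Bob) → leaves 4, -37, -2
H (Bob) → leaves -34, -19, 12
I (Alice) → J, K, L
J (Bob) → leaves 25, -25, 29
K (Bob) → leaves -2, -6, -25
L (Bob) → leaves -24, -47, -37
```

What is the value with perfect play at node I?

J: min(25, -25, 29) = -25
K: min(-2, -6, -25) = -25
L: min(-24, -47, -37) = -47
I: max(-25, -25, -47) = -25

-25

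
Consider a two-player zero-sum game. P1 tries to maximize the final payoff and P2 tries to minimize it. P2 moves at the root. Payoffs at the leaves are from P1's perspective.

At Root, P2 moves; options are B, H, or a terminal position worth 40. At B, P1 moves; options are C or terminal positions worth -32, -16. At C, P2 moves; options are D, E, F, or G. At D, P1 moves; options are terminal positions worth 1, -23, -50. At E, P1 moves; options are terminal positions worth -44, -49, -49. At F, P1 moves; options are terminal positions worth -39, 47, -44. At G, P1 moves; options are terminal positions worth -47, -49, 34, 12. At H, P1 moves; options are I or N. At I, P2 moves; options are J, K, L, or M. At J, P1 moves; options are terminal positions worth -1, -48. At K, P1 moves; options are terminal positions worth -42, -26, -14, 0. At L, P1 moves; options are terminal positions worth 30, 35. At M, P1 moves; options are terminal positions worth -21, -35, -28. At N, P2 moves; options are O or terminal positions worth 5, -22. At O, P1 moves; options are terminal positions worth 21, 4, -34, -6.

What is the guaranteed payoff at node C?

D: max(1, -23, -50) = 1
E: max(-44, -49, -49) = -44
F: max(-39, 47, -44) = 47
G: max(-47, -49, 34, 12) = 34
C: min(1, -44, 47, 34) = -44

-44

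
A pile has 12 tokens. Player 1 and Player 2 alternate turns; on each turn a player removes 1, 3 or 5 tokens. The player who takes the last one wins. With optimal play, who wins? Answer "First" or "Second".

Positions where the player to move wins (W) vs loses (L):
i:   0  1  2  3  4  5  6  7  8  9 10 11 12
     L  W  L  W  L  W  L  W  L  W  L  W  L
Position 12 is L, so the second player wins.

Second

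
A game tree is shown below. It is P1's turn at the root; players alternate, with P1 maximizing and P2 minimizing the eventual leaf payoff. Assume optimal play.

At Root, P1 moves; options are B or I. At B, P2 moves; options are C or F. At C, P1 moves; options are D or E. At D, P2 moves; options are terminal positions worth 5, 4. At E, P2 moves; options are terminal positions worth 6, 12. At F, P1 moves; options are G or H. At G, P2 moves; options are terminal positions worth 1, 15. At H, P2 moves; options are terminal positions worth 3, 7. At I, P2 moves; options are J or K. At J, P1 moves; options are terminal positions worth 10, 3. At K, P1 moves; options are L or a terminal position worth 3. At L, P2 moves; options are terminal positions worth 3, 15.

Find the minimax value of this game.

3

D (P2): min(5, 4) = 4
E (P2): min(6, 12) = 6
C (P1): max(4, 6) = 6
G (P2): min(1, 15) = 1
H (P2): min(3, 7) = 3
F (P1): max(1, 3) = 3
B (P2): min(6, 3) = 3
J (P1): max(10, 3) = 10
L (P2): min(3, 15) = 3
K (P1): max(3, 3) = 3
I (P2): min(10, 3) = 3
Root (P1): max(3, 3) = 3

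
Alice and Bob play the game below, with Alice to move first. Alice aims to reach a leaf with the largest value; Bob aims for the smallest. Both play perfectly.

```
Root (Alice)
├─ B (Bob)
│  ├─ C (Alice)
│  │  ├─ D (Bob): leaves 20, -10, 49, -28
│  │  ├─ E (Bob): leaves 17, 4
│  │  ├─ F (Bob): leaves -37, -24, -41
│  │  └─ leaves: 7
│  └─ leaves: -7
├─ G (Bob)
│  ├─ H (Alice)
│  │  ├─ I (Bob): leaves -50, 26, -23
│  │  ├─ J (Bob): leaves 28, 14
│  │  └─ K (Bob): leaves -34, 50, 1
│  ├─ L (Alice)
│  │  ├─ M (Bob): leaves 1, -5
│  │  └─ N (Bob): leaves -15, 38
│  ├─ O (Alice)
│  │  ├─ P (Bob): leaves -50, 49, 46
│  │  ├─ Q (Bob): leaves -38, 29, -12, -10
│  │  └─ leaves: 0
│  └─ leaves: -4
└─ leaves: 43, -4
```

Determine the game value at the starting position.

43

D (Bob): min(20, -10, 49, -28) = -28
E (Bob): min(17, 4) = 4
F (Bob): min(-37, -24, -41) = -41
C (Alice): max(-28, 4, -41, 7) = 7
B (Bob): min(7, -7) = -7
I (Bob): min(-50, 26, -23) = -50
J (Bob): min(28, 14) = 14
K (Bob): min(-34, 50, 1) = -34
H (Alice): max(-50, 14, -34) = 14
M (Bob): min(1, -5) = -5
N (Bob): min(-15, 38) = -15
L (Alice): max(-5, -15) = -5
P (Bob): min(-50, 49, 46) = -50
Q (Bob): min(-38, 29, -12, -10) = -38
O (Alice): max(-50, -38, 0) = 0
G (Bob): min(14, -5, 0, -4) = -5
Root (Alice): max(-7, -5, 43, -4) = 43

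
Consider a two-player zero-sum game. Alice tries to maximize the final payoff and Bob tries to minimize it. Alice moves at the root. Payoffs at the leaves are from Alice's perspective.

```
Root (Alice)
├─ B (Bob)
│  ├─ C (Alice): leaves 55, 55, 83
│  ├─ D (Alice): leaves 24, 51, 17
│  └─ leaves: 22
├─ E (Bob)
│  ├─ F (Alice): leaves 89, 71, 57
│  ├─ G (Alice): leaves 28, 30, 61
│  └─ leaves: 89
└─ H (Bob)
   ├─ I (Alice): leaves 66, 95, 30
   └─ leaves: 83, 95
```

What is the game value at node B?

C: max(55, 55, 83) = 83
D: max(24, 51, 17) = 51
B: min(83, 51, 22) = 22

22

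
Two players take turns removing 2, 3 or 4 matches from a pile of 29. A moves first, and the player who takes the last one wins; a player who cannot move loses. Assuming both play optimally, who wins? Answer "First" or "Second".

Positions where the player to move wins (W) vs loses (L):
i:   0  1  2  3  4  5  6  7  8  9 10 11 12 13 14 15 16 17 18 19 20 21 22 23 24 25 26 27 28 29
     L  L  W  W  W  W  L  L  W  W  W  W  L  L  W  W  W  W  L  L  W  W  W  W  L  L  W  W  W  W
Position 29 is W, so the first player wins.

First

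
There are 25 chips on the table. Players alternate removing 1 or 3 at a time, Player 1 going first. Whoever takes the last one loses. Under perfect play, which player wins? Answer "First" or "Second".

Second

Compute winning (W) and losing (L) positions by backward induction:
i:   0  1  2  3  4  5  6  7  8  9 10 11 12 13 14 15 16 17 18 19 20 21 22 23 24 25
     W  L  W  L  W  L  W  L  W  L  W  L  W  L  W  L  W  L  W  L  W  L  W  L  W  L
Position 25 is L, so the second player wins.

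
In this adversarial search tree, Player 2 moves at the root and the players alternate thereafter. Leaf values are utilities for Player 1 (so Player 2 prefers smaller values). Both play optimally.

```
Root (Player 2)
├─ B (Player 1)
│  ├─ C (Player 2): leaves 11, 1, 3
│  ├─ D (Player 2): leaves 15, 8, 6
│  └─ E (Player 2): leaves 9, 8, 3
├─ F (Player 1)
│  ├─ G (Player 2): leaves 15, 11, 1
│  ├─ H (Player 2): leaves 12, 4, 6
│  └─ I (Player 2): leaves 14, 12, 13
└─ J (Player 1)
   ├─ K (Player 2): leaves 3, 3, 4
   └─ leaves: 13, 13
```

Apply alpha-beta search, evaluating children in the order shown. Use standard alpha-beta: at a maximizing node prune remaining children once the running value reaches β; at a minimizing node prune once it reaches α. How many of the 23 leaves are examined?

22

C [α=-∞,β=+∞]: v=1
D [α=1,β=+∞]: v=6
E [α=6,β=+∞]: v=3
B [α=-∞,β=+∞]: v=6
G [α=-∞,β=6]: v=1
H [α=1,β=6]: v=4
I [α=4,β=6]: v=12
F [α=-∞,β=6]: v=12
K [α=-∞,β=6]: v=3
J [α=-∞,β=6]: v=13 after child 2 ≥ β → β-cutoff, skip 1
Root [α=-∞,β=+∞]: v=6
Leaves evaluated: 22 of 23.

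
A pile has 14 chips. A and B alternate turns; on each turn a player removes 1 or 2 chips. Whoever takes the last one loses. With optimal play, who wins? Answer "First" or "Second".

First

i:   0  1  2  3  4  5  6  7  8  9 10 11 12 13 14
     W  L  W  W  L  W  W  L  W  W  L  W  W  L  W
Position 14 is W, so the first player wins.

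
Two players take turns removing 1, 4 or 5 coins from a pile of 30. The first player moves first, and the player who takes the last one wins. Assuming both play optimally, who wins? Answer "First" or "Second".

First

Compute winning (W) and losing (L) positions by backward induction:
i:   0  1  2  3  4  5  6  7  8  9 10 11 12 13 14 15 16 17 18 19 20 21 22 23 24 25 26 27 28 29 30
     L  W  L  W  W  W  W  W  L  W  L  W  W  W  W  W  L  W  L  W  W  W  W  W  L  W  L  W  W  W  W
Position 30 is W, so the first player wins.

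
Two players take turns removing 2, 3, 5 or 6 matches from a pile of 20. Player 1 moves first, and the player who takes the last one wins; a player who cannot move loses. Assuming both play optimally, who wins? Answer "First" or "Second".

First

Mark each pile size as W (mover wins) or L (mover loses):
i:   0  1  2  3  4  5  6  7  8  9 10 11 12 13 14 15 16 17 18 19 20
     L  L  W  W  W  W  W  W  L  L  W  W  W  W  W  W  L  L  W  W  W
Position 20 is W, so the first player wins.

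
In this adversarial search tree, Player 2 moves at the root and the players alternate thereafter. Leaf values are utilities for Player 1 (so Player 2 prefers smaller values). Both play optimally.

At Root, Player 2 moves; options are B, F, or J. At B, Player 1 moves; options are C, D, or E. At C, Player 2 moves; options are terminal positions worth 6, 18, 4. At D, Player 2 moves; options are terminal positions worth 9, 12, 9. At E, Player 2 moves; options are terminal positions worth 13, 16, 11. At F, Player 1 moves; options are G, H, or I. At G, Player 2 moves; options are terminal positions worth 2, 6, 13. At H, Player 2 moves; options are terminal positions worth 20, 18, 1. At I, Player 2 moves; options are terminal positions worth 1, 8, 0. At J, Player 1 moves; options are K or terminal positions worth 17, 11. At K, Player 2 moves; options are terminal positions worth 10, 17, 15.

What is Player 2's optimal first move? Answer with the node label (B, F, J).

C (Player 2): min(6, 18, 4) = 4
D (Player 2): min(9, 12, 9) = 9
E (Player 2): min(13, 16, 11) = 11
B (Player 1): max(4, 9, 11) = 11
G (Player 2): min(2, 6, 13) = 2
H (Player 2): min(20, 18, 1) = 1
I (Player 2): min(1, 8, 0) = 0
F (Player 1): max(2, 1, 0) = 2
K (Player 2): min(10, 17, 15) = 10
J (Player 1): max(10, 17, 11) = 17
Root (Player 2): min(11, 2, 17) = 2
Player 2 picks the child with the lowest value: F (value 2).

F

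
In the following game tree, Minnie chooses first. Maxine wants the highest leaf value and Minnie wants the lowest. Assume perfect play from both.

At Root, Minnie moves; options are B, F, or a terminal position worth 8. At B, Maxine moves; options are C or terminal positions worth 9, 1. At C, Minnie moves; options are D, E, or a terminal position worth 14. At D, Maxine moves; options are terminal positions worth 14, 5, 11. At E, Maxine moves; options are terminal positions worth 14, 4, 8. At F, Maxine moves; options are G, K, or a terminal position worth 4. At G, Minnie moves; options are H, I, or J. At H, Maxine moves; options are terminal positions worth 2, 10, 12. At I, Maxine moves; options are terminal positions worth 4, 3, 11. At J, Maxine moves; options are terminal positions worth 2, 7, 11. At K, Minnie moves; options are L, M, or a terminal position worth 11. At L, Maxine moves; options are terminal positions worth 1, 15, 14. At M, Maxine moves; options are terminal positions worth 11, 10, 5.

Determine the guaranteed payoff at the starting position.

8

D (Maxine): max(14, 5, 11) = 14
E (Maxine): max(14, 4, 8) = 14
C (Minnie): min(14, 14, 14) = 14
B (Maxine): max(14, 9, 1) = 14
H (Maxine): max(2, 10, 12) = 12
I (Maxine): max(4, 3, 11) = 11
J (Maxine): max(2, 7, 11) = 11
G (Minnie): min(12, 11, 11) = 11
L (Maxine): max(1, 15, 14) = 15
M (Maxine): max(11, 10, 5) = 11
K (Minnie): min(15, 11, 11) = 11
F (Maxine): max(11, 11, 4) = 11
Root (Minnie): min(14, 11, 8) = 8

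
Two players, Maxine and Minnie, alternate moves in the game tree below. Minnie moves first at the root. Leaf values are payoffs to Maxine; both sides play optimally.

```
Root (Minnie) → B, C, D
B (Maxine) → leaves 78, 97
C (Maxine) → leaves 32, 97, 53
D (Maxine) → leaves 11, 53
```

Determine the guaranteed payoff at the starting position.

B (Maxine): max(78, 97) = 97
C (Maxine): max(32, 97, 53) = 97
D (Maxine): max(11, 53) = 53
Root (Minnie): min(97, 97, 53) = 53

53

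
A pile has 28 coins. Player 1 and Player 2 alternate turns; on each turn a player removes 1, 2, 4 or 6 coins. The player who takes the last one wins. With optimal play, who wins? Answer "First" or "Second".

First

W/L table (W = player to move can force a win):
i:   0  1  2  3  4  5  6  7  8  9 10 11 12 13 14 15 16 17 18 19 20 21 22 23 24 25 26 27 28
     L  W  W  L  W  W  W  W  L  W  W  L  W  W  W  W  L  W  W  L  W  W  W  W  L  W  W  L  W
Position 28 is W, so the first player wins.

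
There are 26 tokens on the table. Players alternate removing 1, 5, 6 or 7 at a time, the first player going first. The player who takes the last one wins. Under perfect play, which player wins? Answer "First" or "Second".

Mark each pile size as W (mover wins) or L (mover loses):
i:   0  1  2  3  4  5  6  7  8  9 10 11 12 13 14 15 16 17 18 19 20 21 22 23 24 25 26
     L  W  L  W  L  W  W  W  W  W  W  W  L  W  L  W  L  W  W  W  W  W  W  W  L  W  L
Position 26 is L, so the second player wins.

Second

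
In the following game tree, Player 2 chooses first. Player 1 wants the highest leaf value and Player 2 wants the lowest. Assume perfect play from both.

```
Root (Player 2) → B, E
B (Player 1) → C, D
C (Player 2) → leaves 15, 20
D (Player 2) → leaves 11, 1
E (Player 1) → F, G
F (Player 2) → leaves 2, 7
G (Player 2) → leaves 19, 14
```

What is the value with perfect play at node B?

C: min(15, 20) = 15
D: min(11, 1) = 1
B: max(15, 1) = 15

15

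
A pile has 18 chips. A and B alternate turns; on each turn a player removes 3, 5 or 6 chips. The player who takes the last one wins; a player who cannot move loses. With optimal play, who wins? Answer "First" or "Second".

Positions where the player to move wins (W) vs loses (L):
i:   0  1  2  3  4  5  6  7  8  9 10 11 12 13 14 15 16 17 18
     L  L  L  W  W  W  W  W  W  L  L  L  W  W  W  W  W  W  L
Position 18 is L, so the second player wins.

Second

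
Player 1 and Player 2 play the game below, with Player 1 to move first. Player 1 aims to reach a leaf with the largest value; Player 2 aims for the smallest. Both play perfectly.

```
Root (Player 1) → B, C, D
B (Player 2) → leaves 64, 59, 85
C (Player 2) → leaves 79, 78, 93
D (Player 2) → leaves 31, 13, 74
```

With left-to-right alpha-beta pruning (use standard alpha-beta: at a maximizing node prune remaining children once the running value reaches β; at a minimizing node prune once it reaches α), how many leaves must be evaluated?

B [α=-∞,β=+∞]: v=59
C [α=59,β=+∞]: v=78
D [α=78,β=+∞]: v=31 after child 1 ≤ α → α-cutoff, skip 2
Root [α=-∞,β=+∞]: v=78
Leaves evaluated: 7 of 9.

7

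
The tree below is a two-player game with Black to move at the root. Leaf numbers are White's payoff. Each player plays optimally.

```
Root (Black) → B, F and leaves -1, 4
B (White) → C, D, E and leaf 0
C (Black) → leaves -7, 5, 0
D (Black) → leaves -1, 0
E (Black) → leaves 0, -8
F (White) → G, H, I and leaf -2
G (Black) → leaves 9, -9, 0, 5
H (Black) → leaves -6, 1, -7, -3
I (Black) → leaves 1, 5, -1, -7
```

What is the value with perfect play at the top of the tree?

-2

C (Black): min(-7, 5, 0) = -7
D (Black): min(-1, 0) = -1
E (Black): min(0, -8) = -8
B (White): max(-7, -1, -8, 0) = 0
G (Black): min(9, -9, 0, 5) = -9
H (Black): min(-6, 1, -7, -3) = -7
I (Black): min(1, 5, -1, -7) = -7
F (White): max(-9, -7, -7, -2) = -2
Root (Black): min(0, -2, -1, 4) = -2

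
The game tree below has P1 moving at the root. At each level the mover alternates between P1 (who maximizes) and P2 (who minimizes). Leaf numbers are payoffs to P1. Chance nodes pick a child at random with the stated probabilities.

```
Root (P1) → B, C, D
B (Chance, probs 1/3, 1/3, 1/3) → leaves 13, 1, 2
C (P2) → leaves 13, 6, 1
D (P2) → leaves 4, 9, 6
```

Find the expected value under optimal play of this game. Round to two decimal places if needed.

B (Chance): 1/3·13 + 1/3·1 + 1/3·2 = 5.33
C (P2): min(13, 6, 1) = 1
D (P2): min(4, 9, 6) = 4
Root (P1): max(5.33, 1, 4) = 5.33

5.33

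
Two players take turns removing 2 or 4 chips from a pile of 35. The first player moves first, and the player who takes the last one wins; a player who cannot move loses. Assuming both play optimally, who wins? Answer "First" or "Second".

First

Mark each pile size as W (mover wins) or L (mover loses):
i:   0  1  2  3  4  5  6  7  8  9 10 11 12 13 14 15 16 17 18 19 20 21 22 23 24 25 26 27 28 29 30 31 32 33 34 35
     L  L  W  W  W  W  L  L  W  W  W  W  L  L  W  W  W  W  L  L  W  W  W  W  L  L  W  W  W  W  L  L  W  W  W  W
Position 35 is W, so the first player wins.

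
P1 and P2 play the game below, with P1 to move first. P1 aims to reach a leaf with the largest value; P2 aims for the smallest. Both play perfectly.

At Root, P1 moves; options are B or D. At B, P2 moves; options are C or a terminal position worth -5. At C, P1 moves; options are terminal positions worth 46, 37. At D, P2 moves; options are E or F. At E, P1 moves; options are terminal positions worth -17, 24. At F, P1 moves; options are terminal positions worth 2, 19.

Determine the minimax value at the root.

19

C (P1): max(46, 37) = 46
B (P2): min(46, -5) = -5
E (P1): max(-17, 24) = 24
F (P1): max(2, 19) = 19
D (P2): min(24, 19) = 19
Root (P1): max(-5, 19) = 19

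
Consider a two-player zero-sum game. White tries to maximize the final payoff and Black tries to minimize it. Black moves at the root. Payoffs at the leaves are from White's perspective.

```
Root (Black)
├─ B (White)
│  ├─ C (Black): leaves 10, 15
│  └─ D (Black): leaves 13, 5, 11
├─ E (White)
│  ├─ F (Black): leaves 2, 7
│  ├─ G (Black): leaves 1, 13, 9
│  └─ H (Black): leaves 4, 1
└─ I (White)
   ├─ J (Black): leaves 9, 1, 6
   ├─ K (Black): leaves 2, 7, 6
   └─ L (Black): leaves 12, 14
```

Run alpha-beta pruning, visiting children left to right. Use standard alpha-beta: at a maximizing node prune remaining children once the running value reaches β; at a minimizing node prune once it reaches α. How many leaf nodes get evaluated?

C [α=-∞,β=+∞]: v=10
D [α=10,β=+∞]: v=5 after child 2 ≤ α → α-cutoff, skip 1
B [α=-∞,β=+∞]: v=10
F [α=-∞,β=10]: v=2
G [α=2,β=10]: v=1 after child 1 ≤ α → α-cutoff, skip 2
H [α=2,β=10]: v=1
E [α=-∞,β=10]: v=2
J [α=-∞,β=2]: v=1
K [α=1,β=2]: v=2
I [α=-∞,β=2]: v=2 after child 2 ≥ β → β-cutoff, skip 1
Root [α=-∞,β=+∞]: v=2
Leaves evaluated: 15 of 20.

15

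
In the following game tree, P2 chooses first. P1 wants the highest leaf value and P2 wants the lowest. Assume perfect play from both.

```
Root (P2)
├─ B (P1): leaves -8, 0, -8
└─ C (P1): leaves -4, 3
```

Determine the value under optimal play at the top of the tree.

B (P1): max(-8, 0, -8) = 0
C (P1): max(-4, 3) = 3
Root (P2): min(0, 3) = 0

0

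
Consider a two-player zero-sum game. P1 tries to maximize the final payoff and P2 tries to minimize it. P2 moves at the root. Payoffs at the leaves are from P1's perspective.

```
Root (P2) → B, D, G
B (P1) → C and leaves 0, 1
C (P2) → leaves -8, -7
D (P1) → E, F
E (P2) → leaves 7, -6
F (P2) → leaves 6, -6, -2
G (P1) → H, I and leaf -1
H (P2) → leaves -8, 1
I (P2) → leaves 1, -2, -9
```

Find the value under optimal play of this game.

C (P2): min(-8, -7) = -8
B (P1): max(-8, 0, 1) = 1
E (P2): min(7, -6) = -6
F (P2): min(6, -6, -2) = -6
D (P1): max(-6, -6) = -6
H (P2): min(-8, 1) = -8
I (P2): min(1, -2, -9) = -9
G (P1): max(-8, -9, -1) = -1
Root (P2): min(1, -6, -1) = -6

-6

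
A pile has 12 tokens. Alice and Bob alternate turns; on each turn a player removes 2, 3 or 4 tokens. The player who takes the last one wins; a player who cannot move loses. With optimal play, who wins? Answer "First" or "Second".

Second

Compute winning (W) and losing (L) positions by backward induction:
i:   0  1  2  3  4  5  6  7  8  9 10 11 12
     L  L  W  W  W  W  L  L  W  W  W  W  L
Position 12 is L, so the second player wins.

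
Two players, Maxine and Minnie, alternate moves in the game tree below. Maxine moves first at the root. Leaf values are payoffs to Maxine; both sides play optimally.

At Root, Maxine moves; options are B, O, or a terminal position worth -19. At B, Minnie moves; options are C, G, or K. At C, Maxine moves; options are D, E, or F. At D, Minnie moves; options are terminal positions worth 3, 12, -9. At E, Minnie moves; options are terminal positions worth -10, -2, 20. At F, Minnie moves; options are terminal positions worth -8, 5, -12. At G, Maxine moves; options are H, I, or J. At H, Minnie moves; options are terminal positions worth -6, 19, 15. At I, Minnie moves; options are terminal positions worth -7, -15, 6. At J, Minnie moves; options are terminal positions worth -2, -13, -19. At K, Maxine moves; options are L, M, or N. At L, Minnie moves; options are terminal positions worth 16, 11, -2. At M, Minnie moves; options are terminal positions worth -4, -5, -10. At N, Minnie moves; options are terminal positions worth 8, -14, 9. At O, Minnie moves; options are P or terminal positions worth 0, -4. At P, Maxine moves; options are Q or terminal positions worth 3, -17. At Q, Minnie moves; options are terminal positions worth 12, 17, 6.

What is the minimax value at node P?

6

Q: min(12, 17, 6) = 6
P: max(6, 3, -17) = 6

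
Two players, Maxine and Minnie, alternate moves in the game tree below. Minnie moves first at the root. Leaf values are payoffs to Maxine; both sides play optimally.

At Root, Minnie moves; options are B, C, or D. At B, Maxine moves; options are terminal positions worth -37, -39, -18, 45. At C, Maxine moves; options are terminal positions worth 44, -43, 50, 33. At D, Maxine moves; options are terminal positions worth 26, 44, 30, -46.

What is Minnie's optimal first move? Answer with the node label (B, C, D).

B (Maxine): max(-37, -39, -18, 45) = 45
C (Maxine): max(44, -43, 50, 33) = 50
D (Maxine): max(26, 44, 30, -46) = 44
Root (Minnie): min(45, 50, 44) = 44
Minnie picks the child with the lowest value: D (value 44).

D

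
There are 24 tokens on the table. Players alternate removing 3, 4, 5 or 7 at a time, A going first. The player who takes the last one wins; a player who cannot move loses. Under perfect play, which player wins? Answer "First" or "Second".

First

Mark each pile size as W (mover wins) or L (mover loses):
i:   0  1  2  3  4  5  6  7  8  9 10 11 12 13 14 15 16 17 18 19 20 21 22 23 24
     L  L  L  W  W  W  W  W  W  W  L  L  L  W  W  W  W  W  W  W  L  L  L  W  W
Position 24 is W, so the first player wins.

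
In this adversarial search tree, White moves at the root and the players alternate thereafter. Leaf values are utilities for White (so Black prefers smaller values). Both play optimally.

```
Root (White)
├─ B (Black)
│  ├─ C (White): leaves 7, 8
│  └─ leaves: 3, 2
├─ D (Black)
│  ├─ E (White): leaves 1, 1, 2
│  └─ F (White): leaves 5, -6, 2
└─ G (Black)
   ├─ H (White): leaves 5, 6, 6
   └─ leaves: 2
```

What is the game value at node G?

H: max(5, 6, 6) = 6
G: min(6, 2) = 2

2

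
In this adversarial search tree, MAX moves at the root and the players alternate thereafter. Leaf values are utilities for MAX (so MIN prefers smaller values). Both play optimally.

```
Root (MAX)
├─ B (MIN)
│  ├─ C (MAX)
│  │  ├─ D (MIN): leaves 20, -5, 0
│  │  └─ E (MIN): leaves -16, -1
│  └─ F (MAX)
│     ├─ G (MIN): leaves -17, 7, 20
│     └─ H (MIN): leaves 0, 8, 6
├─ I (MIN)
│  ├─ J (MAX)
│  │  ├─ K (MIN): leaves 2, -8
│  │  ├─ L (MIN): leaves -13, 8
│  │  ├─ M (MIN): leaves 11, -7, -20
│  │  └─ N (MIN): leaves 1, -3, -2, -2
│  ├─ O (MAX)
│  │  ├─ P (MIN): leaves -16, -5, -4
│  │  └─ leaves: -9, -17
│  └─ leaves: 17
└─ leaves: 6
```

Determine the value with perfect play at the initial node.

6

D (MIN): min(20, -5, 0) = -5
E (MIN): min(-16, -1) = -16
C (MAX): max(-5, -16) = -5
G (MIN): min(-17, 7, 20) = -17
H (MIN): min(0, 8, 6) = 0
F (MAX): max(-17, 0) = 0
B (MIN): min(-5, 0) = -5
K (MIN): min(2, -8) = -8
L (MIN): min(-13, 8) = -13
M (MIN): min(11, -7, -20) = -20
N (MIN): min(1, -3, -2, -2) = -3
J (MAX): max(-8, -13, -20, -3) = -3
P (MIN): min(-16, -5, -4) = -16
O (MAX): max(-16, -9, -17) = -9
I (MIN): min(-3, -9, 17) = -9
Root (MAX): max(-5, -9, 6) = 6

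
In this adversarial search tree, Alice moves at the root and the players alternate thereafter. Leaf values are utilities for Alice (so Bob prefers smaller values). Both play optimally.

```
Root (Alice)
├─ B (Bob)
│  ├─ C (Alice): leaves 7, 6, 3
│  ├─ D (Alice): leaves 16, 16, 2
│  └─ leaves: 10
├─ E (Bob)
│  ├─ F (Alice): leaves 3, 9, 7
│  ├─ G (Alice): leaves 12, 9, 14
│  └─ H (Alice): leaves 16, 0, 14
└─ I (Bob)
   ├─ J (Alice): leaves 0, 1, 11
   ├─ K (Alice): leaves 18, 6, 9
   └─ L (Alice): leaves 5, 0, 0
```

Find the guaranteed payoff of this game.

9

C (Alice): max(7, 6, 3) = 7
D (Alice): max(16, 16, 2) = 16
B (Bob): min(7, 16, 10) = 7
F (Alice): max(3, 9, 7) = 9
G (Alice): max(12, 9, 14) = 14
H (Alice): max(16, 0, 14) = 16
E (Bob): min(9, 14, 16) = 9
J (Alice): max(0, 1, 11) = 11
K (Alice): max(18, 6, 9) = 18
L (Alice): max(5, 0, 0) = 5
I (Bob): min(11, 18, 5) = 5
Root (Alice): max(7, 9, 5) = 9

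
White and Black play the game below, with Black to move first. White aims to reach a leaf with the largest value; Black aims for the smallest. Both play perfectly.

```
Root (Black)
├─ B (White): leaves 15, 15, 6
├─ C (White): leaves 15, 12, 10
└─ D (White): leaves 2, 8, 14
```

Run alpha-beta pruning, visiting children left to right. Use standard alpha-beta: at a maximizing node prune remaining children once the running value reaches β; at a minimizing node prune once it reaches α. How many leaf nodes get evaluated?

7

B [α=-∞,β=+∞]: v=15
C [α=-∞,β=15]: v=15 after child 1 ≥ β → β-cutoff, skip 2
D [α=-∞,β=15]: v=14
Root [α=-∞,β=+∞]: v=14
Leaves evaluated: 7 of 9.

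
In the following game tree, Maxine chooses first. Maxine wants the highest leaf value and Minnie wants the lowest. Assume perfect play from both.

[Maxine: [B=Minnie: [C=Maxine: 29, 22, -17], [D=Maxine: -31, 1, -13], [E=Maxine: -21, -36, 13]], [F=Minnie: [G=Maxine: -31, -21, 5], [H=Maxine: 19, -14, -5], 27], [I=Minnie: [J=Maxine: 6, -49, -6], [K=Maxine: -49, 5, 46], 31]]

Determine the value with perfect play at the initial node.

C (Maxine): max(29, 22, -17) = 29
D (Maxine): max(-31, 1, -13) = 1
E (Maxine): max(-21, -36, 13) = 13
B (Minnie): min(29, 1, 13) = 1
G (Maxine): max(-31, -21, 5) = 5
H (Maxine): max(19, -14, -5) = 19
F (Minnie): min(5, 19, 27) = 5
J (Maxine): max(6, -49, -6) = 6
K (Maxine): max(-49, 5, 46) = 46
I (Minnie): min(6, 46, 31) = 6
Root (Maxine): max(1, 5, 6) = 6

6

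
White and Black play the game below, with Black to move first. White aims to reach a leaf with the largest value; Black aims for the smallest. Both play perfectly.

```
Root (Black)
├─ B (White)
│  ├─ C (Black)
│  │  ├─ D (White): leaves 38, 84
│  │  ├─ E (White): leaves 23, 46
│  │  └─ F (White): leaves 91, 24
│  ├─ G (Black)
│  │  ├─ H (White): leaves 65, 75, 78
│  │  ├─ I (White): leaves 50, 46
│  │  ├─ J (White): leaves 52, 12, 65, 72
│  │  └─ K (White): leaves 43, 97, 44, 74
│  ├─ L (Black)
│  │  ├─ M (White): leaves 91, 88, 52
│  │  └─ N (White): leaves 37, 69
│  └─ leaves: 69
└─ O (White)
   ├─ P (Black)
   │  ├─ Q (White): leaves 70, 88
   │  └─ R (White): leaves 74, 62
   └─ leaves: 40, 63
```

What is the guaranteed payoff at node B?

D: max(38, 84) = 84
E: max(23, 46) = 46
F: max(91, 24) = 91
C: min(84, 46, 91) = 46
H: max(65, 75, 78) = 78
I: max(50, 46) = 50
J: max(52, 12, 65, 72) = 72
K: max(43, 97, 44, 74) = 97
G: min(78, 50, 72, 97) = 50
M: max(91, 88, 52) = 91
N: max(37, 69) = 69
L: min(91, 69) = 69
B: max(46, 50, 69, 69) = 69

69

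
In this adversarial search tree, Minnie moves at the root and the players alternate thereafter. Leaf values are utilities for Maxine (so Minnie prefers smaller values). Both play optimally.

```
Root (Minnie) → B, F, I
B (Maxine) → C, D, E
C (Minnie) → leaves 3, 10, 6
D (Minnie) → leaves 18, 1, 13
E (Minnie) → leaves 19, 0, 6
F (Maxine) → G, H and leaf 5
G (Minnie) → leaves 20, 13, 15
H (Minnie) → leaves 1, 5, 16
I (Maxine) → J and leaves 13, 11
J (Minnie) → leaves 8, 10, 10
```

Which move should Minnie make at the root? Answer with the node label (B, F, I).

B

C (Minnie): min(3, 10, 6) = 3
D (Minnie): min(18, 1, 13) = 1
E (Minnie): min(19, 0, 6) = 0
B (Maxine): max(3, 1, 0) = 3
G (Minnie): min(20, 13, 15) = 13
H (Minnie): min(1, 5, 16) = 1
F (Maxine): max(13, 1, 5) = 13
J (Minnie): min(8, 10, 10) = 8
I (Maxine): max(8, 13, 11) = 13
Root (Minnie): min(3, 13, 13) = 3
Minnie picks the child with the lowest value: B (value 3).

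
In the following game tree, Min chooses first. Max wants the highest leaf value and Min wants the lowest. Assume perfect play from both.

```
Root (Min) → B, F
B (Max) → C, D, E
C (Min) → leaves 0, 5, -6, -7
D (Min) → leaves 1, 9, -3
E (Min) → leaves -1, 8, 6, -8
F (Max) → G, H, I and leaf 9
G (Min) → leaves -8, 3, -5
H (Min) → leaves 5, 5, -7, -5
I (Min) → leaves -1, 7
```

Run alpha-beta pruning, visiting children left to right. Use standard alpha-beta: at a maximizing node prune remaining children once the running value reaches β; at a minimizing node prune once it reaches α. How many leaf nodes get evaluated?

C [α=-∞,β=+∞]: v=-7
D [α=-7,β=+∞]: v=-3
E [α=-3,β=+∞]: v=-8
B [α=-∞,β=+∞]: v=-3
G [α=-∞,β=-3]: v=-8
H [α=-8,β=-3]: v=-7
I [α=-7,β=-3]: v=-1
F [α=-∞,β=-3]: v=-1 after child 3 ≥ β → β-cutoff, skip 1
Root [α=-∞,β=+∞]: v=-3
Leaves evaluated: 20 of 21.

20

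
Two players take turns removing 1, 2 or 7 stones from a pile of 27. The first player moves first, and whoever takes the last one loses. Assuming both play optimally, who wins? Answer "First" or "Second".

First

i:   0  1  2  3  4  5  6  7  8  9 10 11 12 13 14 15 16 17 18 19 20 21 22 23 24 25 26 27
     W  L  W  W  L  W  W  L  W  W  L  W  W  L  W  W  L  W  W  L  W  W  L  W  W  L  W  W
Position 27 is W, so the first player wins.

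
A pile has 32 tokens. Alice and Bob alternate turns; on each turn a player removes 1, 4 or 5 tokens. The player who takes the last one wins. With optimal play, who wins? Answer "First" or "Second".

Mark each pile size as W (mover wins) or L (mover loses):
i:   0  1  2  3  4  5  6  7  8  9 10 11 12 13 14 15 16 17 18 19 20 21 22 23 24 25 26 27 28 29 30 31 32
     L  W  L  W  W  W  W  W  L  W  L  W  W  W  W  W  L  W  L  W  W  W  W  W  L  W  L  W  W  W  W  W  L
Position 32 is L, so the second player wins.

Second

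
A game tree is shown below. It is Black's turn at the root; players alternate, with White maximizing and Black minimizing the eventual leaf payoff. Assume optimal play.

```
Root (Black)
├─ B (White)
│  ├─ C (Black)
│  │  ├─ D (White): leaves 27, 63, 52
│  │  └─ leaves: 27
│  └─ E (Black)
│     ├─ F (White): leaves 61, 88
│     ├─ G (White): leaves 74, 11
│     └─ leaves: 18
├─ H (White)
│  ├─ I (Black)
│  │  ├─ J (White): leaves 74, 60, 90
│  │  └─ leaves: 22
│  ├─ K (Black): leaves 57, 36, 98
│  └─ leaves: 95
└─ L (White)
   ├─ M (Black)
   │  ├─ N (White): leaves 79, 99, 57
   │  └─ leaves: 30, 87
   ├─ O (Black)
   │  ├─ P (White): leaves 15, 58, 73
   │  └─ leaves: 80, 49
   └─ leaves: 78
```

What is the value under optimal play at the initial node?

27

D (White): max(27, 63, 52) = 63
C (Black): min(63, 27) = 27
F (White): max(61, 88) = 88
G (White): max(74, 11) = 74
E (Black): min(88, 74, 18) = 18
B (White): max(27, 18) = 27
J (White): max(74, 60, 90) = 90
I (Black): min(90, 22) = 22
K (Black): min(57, 36, 98) = 36
H (White): max(22, 36, 95) = 95
N (White): max(79, 99, 57) = 99
M (Black): min(99, 30, 87) = 30
P (White): max(15, 58, 73) = 73
O (Black): min(73, 80, 49) = 49
L (White): max(30, 49, 78) = 78
Root (Black): min(27, 95, 78) = 27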